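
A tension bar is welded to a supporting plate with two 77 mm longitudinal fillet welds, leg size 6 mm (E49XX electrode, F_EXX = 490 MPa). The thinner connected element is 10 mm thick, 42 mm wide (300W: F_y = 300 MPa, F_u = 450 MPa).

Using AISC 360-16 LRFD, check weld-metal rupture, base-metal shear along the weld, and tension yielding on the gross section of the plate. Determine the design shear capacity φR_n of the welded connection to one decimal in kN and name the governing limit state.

113.4 kN (gross-section yield governs)

Weld metal: throat = 0.707×6 = 4.242 mm, L = 2×77 = 154 mm. φR_n = 0.75 × 0.6 × 490 × 4.242 × 154 = 144.0 kN.
Base metal shear (10 mm plate): yield φR_n = 1.0×0.6×300×10×154 = 277.2 kN; rupture φR_n = 0.75×0.6×450×10×154 = 311.9 kN; take 277.2 kN (yield).
Tension yield (gross): A_g = 42×10 = 420 mm². φR_n = 0.90 × 300 × 420 = 113.4 kN.
Governing: min(144.0, 277.2, 113.4) = 113.4 kN → gross-section yield.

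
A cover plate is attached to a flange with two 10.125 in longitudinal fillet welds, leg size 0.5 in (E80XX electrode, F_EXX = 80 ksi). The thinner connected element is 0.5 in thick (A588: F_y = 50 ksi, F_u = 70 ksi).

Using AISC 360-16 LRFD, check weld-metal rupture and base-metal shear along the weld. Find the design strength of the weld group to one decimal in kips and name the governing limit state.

257.7 kips (weld metal governs)

Weld metal: throat = 0.707×0.5 = 0.3535 in, L = 2×10.125 = 20.25 in. φR_n = 0.75 × 0.6 × 80 × 0.3535 × 20.25 = 257.7 kips.
Base metal shear (0.5 in plate): yield φR_n = 1.0×0.6×50×0.5×20.25 = 303.8 kips; rupture φR_n = 0.75×0.6×70×0.5×20.25 = 318.9 kips; take 303.8 kips (yield).
Governing: min(257.7, 303.8) = 257.7 kips → weld metal.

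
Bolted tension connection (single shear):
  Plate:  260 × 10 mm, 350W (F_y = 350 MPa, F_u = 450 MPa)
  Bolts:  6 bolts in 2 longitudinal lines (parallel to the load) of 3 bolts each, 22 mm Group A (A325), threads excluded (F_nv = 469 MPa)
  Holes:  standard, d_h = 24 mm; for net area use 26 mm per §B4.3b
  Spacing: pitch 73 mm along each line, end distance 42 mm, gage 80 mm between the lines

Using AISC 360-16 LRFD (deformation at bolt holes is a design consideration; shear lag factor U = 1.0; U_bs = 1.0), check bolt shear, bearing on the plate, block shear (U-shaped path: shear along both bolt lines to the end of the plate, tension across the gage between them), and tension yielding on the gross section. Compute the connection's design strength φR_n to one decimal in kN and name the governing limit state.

Bolt shear: A_b = π(22)²/4 = 380.13 mm². φR_n = 0.75 × 469 × 380.13 × 6 × 1 = 802.3 kN.
Bearing (10 mm plate, F_u = 450 MPa): end bolts L_c = 42 − 24/2 = 30, R_n = min(1.2×30×10×450, 2.4×22×10×450) = 162 kN/bolt; interior L_c = 73 − 24 = 49, R_n = 237.6 kN/bolt. φR_n = 0.75 × (2×162 + 4×237.6) = 955.8 kN.
Block shear: shear path 2×[42+2×73] = 2×188 mm, A_gv = 3760, A_nv = 2×(188 − 2.5×26)×10 = 2460 mm²; tension across gage: (80 − 1×26)×10 = 540 mm². R_n = min(0.6×450×2460, 0.6×350×3760) + 1.0×450×540 = min(664.2, 789.6) + 243 = 907.2 kN. φR_n = 0.75 × 907.2 = 680.4 kN.
Tension yield (gross): A_g = 260×10 = 2600 mm². φR_n = 0.90 × 350 × 2600 = 819.0 kN.
Governing: min(802.3, 955.8, 680.4, 819.0) = 680.4 kN → block shear.

680.4 kN (block shear governs)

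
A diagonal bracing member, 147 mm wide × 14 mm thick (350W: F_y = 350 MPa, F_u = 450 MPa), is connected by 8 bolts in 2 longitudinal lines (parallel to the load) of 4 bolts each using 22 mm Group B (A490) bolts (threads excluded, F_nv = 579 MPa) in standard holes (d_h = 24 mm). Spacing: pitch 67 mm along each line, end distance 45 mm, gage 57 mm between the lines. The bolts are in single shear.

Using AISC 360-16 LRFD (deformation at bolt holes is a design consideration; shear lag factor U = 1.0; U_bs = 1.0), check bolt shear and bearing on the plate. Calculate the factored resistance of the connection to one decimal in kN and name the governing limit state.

1320.6 kN (bolt shear governs)

Bolt shear: A_b = π(22)²/4 = 380.13 mm². φR_n = 0.75 × 579 × 380.13 × 8 × 1 = 1320.6 kN.
Bearing (14 mm plate, F_u = 450 MPa): end bolts L_c = 45 − 24/2 = 33, R_n = min(1.2×33×14×450, 2.4×22×14×450) = 249.48 kN/bolt; interior L_c = 67 − 24 = 43, R_n = 325.08 kN/bolt. φR_n = 0.75 × (2×249.48 + 6×325.08) = 1837.1 kN.
Governing: min(1320.6, 1837.1) = 1320.6 kN → bolt shear.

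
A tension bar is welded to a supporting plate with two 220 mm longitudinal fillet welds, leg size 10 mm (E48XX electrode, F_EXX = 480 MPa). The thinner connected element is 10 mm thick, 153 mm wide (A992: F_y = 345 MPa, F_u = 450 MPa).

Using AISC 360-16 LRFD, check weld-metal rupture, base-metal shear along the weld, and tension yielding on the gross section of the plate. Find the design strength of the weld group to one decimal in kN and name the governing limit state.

475.1 kN (gross-section yield governs)

Weld metal: throat = 0.707×10 = 7.07 mm, L = 2×220 = 440 mm. φR_n = 0.75 × 0.6 × 480 × 7.07 × 440 = 671.9 kN.
Base metal shear (10 mm plate): yield φR_n = 1.0×0.6×345×10×440 = 910.8 kN; rupture φR_n = 0.75×0.6×450×10×440 = 891.0 kN; take 891.0 kN (rupture).
Tension yield (gross): A_g = 153×10 = 1530 mm². φR_n = 0.90 × 345 × 1530 = 475.1 kN.
Governing: min(671.9, 891.0, 475.1) = 475.1 kN → gross-section yield.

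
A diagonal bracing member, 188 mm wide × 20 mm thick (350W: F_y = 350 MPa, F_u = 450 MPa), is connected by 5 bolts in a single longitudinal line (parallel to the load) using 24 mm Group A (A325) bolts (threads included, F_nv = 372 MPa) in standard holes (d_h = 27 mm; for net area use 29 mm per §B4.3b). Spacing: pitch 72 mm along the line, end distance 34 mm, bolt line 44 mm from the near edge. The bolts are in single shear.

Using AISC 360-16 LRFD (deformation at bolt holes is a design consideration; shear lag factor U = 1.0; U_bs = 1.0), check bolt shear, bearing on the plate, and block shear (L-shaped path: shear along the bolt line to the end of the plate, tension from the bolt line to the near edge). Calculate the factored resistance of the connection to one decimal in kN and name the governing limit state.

Bolt shear: A_b = π(24)²/4 = 452.39 mm². φR_n = 0.75 × 372 × 452.39 × 5 × 1 = 631.1 kN.
Bearing (20 mm plate, F_u = 450 MPa): end bolts L_c = 34 − 27/2 = 20.5, R_n = min(1.2×20.5×20×450, 2.4×24×20×450) = 221.4 kN/bolt; interior L_c = 72 − 27 = 45, R_n = 486 kN/bolt. φR_n = 0.75 × (1×221.4 + 4×486) = 1624.1 kN.
Block shear: shear path 1×[34+4×72] = 1×322 mm, A_gv = 6440, A_nv = 1×(322 − 4.5×29)×20 = 3830 mm²; tension to near edge: (44 − 0.5×29)×20 = 590 mm². R_n = min(0.6×450×3830, 0.6×350×6440) + 1.0×450×590 = min(1034.1, 1352.4) + 265.5 = 1299.6 kN. φR_n = 0.75 × 1299.6 = 974.7 kN.
Governing: min(631.1, 1624.1, 974.7) = 631.1 kN → bolt shear.

631.1 kN (bolt shear governs)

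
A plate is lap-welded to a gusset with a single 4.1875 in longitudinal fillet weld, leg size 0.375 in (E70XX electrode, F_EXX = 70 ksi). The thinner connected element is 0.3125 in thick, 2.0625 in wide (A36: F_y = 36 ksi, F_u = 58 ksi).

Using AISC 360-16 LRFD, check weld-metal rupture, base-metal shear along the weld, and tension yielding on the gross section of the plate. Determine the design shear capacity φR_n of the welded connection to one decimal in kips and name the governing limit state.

Weld metal: throat = 0.707×0.375 = 0.26513 in, L = 4.1875 in. φR_n = 0.75 × 0.6 × 70 × 0.26513 × 4.1875 = 35.0 kips.
Base metal shear (0.3125 in plate): yield φR_n = 1.0×0.6×36×0.3125×4.1875 = 28.3 kips; rupture φR_n = 0.75×0.6×58×0.3125×4.1875 = 34.2 kips; take 28.3 kips (yield).
Tension yield (gross): A_g = 2.0625×0.3125 = 0.64453 in². φR_n = 0.90 × 36 × 0.64453 = 20.9 kips.
Governing: min(35.0, 28.3, 20.9) = 20.9 kips → gross-section yield.

20.9 kips (gross-section yield governs)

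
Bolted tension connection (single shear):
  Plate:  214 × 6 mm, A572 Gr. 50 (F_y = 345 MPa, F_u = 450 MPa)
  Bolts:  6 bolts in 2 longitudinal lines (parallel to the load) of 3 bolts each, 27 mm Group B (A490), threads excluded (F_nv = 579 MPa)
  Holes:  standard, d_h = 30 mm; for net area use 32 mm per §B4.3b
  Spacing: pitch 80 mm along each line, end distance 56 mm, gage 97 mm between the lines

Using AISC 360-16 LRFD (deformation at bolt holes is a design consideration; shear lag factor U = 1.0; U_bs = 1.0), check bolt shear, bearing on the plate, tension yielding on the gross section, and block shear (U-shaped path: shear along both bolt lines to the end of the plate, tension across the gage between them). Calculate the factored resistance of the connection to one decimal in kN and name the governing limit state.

398.7 kN (gross-section yield governs)

Bolt shear: A_b = π(27)²/4 = 572.56 mm². φR_n = 0.75 × 579 × 572.56 × 6 × 1 = 1491.8 kN.
Bearing (6 mm plate, F_u = 450 MPa): end bolts L_c = 56 − 30/2 = 41, R_n = min(1.2×41×6×450, 2.4×27×6×450) = 132.84 kN/bolt; interior L_c = 80 − 30 = 50, R_n = 162 kN/bolt. φR_n = 0.75 × (2×132.84 + 4×162) = 685.3 kN.
Tension yield (gross): A_g = 214×6 = 1284 mm². φR_n = 0.90 × 345 × 1284 = 398.7 kN.
Block shear: shear path 2×[56+2×80] = 2×216 mm, A_gv = 2592, A_nv = 2×(216 − 2.5×32)×6 = 1632 mm²; tension across gage: (97 − 1×32)×6 = 390 mm². R_n = min(0.6×450×1632, 0.6×345×2592) + 1.0×450×390 = min(440.64, 536.54) + 175.5 = 616.14 kN. φR_n = 0.75 × 616.14 = 462.1 kN.
Governing: min(1491.8, 685.3, 398.7, 462.1) = 398.7 kN → gross-section yield.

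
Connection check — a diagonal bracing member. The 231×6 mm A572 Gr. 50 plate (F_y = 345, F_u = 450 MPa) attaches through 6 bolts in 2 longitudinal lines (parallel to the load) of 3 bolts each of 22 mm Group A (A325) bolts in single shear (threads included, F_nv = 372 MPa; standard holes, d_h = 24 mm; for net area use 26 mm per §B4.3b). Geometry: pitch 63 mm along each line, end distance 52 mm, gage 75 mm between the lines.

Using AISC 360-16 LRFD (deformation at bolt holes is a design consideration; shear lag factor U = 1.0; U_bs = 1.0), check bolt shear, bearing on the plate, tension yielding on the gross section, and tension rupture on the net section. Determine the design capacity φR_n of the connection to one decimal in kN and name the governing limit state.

362.5 kN (net-section rupture governs)

Bolt shear: A_b = π(22)²/4 = 380.13 mm². φR_n = 0.75 × 372 × 380.13 × 6 × 1 = 636.3 kN.
Bearing (6 mm plate, F_u = 450 MPa): end bolts L_c = 52 − 24/2 = 40, R_n = min(1.2×40×6×450, 2.4×22×6×450) = 129.6 kN/bolt; interior L_c = 63 − 24 = 39, R_n = 126.36 kN/bolt. φR_n = 0.75 × (2×129.6 + 4×126.36) = 573.5 kN.
Tension yield (gross): A_g = 231×6 = 1386 mm². φR_n = 0.90 × 345 × 1386 = 430.4 kN.
Tension rupture (net): A_n = (231 − 2×26)×6 = 1074 mm² (U = 1.0, A_e = A_n). φR_n = 0.75 × 450 × 1074 = 362.5 kN.
Governing: min(636.3, 573.5, 430.4, 362.5) = 362.5 kN → net-section rupture.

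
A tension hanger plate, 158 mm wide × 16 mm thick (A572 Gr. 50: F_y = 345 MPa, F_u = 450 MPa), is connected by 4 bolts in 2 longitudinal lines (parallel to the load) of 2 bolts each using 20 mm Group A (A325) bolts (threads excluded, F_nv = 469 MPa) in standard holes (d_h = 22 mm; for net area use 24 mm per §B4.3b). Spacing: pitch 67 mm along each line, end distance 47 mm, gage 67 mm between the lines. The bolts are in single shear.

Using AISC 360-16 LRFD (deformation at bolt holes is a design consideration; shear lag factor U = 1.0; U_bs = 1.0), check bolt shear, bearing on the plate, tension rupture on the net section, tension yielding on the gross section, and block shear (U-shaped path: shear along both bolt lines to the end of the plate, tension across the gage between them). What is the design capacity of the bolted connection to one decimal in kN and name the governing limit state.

Bolt shear: A_b = π(20)²/4 = 314.16 mm². φR_n = 0.75 × 469 × 314.16 × 4 × 1 = 442.0 kN.
Bearing (16 mm plate, F_u = 450 MPa): end bolts L_c = 47 − 22/2 = 36, R_n = min(1.2×36×16×450, 2.4×20×16×450) = 311.04 kN/bolt; interior L_c = 67 − 22 = 45, R_n = 345.6 kN/bolt. φR_n = 0.75 × (2×311.04 + 2×345.6) = 985.0 kN.
Tension rupture (net): A_n = (158 − 2×24)×16 = 1760 mm² (U = 1.0, A_e = A_n). φR_n = 0.75 × 450 × 1760 = 594.0 kN.
Tension yield (gross): A_g = 158×16 = 2528 mm². φR_n = 0.90 × 345 × 2528 = 784.9 kN.
Block shear: shear path 2×[47+1×67] = 2×114 mm, A_gv = 3648, A_nv = 2×(114 − 1.5×24)×16 = 2496 mm²; tension across gage: (67 − 1×24)×16 = 688 mm². R_n = min(0.6×450×2496, 0.6×345×3648) + 1.0×450×688 = min(673.92, 755.14) + 309.6 = 983.52 kN. φR_n = 0.75 × 983.52 = 737.6 kN.
Governing: min(442.0, 985.0, 594.0, 784.9, 737.6) = 442.0 kN → bolt shear.

442.0 kN (bolt shear governs)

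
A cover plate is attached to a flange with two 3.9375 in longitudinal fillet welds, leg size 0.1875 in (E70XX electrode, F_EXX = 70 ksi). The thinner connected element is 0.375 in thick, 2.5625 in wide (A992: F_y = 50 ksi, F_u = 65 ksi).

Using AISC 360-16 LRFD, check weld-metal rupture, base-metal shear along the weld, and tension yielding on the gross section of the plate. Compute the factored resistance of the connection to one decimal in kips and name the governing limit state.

Weld metal: throat = 0.707×0.1875 = 0.13256 in, L = 2×3.9375 = 7.875 in. φR_n = 0.75 × 0.6 × 70 × 0.13256 × 7.875 = 32.9 kips.
Base metal shear (0.375 in plate): yield φR_n = 1.0×0.6×50×0.375×7.875 = 88.6 kips; rupture φR_n = 0.75×0.6×65×0.375×7.875 = 86.4 kips; take 86.4 kips (rupture).
Tension yield (gross): A_g = 2.5625×0.375 = 0.96094 in². φR_n = 0.90 × 50 × 0.96094 = 43.2 kips.
Governing: min(32.9, 86.4, 43.2) = 32.9 kips → weld metal.

32.9 kips (weld metal governs)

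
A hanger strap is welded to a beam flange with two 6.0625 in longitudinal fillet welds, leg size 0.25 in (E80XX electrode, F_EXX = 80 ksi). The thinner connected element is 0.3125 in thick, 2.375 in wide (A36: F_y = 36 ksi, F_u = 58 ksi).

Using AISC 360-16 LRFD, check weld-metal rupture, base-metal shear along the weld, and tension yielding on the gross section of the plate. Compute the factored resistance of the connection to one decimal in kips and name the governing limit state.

Weld metal: throat = 0.707×0.25 = 0.17675 in, L = 2×6.0625 = 12.125 in. φR_n = 0.75 × 0.6 × 80 × 0.17675 × 12.125 = 77.2 kips.
Base metal shear (0.3125 in plate): yield φR_n = 1.0×0.6×36×0.3125×12.125 = 81.8 kips; rupture φR_n = 0.75×0.6×58×0.3125×12.125 = 98.9 kips; take 81.8 kips (yield).
Tension yield (gross): A_g = 2.375×0.3125 = 0.74219 in². φR_n = 0.90 × 36 × 0.74219 = 24.0 kips.
Governing: min(77.2, 81.8, 24.0) = 24.0 kips → gross-section yield.

24.0 kips (gross-section yield governs)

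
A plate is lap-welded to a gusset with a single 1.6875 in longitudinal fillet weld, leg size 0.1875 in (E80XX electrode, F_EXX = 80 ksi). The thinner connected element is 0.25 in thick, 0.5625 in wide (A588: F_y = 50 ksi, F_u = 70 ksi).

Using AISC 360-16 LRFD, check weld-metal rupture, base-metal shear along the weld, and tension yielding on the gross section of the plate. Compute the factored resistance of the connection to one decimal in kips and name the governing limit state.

6.3 kips (gross-section yield governs)

Weld metal: throat = 0.707×0.1875 = 0.13256 in, L = 1.6875 in. φR_n = 0.75 × 0.6 × 80 × 0.13256 × 1.6875 = 8.1 kips.
Base metal shear (0.25 in plate): yield φR_n = 1.0×0.6×50×0.25×1.6875 = 12.7 kips; rupture φR_n = 0.75×0.6×70×0.25×1.6875 = 13.3 kips; take 12.7 kips (yield).
Tension yield (gross): A_g = 0.5625×0.25 = 0.14063 in². φR_n = 0.90 × 50 × 0.14063 = 6.3 kips.
Governing: min(8.1, 12.7, 6.3) = 6.3 kips → gross-section yield.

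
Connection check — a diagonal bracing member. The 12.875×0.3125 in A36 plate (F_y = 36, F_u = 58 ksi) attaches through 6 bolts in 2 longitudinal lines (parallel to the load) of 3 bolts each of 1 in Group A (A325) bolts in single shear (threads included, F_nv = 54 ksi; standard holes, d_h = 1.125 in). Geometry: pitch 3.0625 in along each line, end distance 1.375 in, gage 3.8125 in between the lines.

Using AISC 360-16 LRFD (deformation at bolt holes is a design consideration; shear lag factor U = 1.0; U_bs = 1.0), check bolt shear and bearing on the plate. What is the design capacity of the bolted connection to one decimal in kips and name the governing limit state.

152.9 kips (bearing governs)

Bolt shear: A_b = π(1)²/4 = 0.7854 in². φR_n = 0.75 × 54 × 0.7854 × 6 × 1 = 190.9 kips.
Bearing (0.3125 in plate, F_u = 58 ksi): end bolts L_c = 1.375 − 1.125/2 = 0.8125, R_n = min(1.2×0.8125×0.3125×58, 2.4×1×0.3125×58) = 17.672 kips/bolt; interior L_c = 3.0625 − 1.125 = 1.9375, R_n = 42.141 kips/bolt. φR_n = 0.75 × (2×17.672 + 4×42.141) = 152.9 kips.
Governing: min(190.9, 152.9) = 152.9 kips → bearing.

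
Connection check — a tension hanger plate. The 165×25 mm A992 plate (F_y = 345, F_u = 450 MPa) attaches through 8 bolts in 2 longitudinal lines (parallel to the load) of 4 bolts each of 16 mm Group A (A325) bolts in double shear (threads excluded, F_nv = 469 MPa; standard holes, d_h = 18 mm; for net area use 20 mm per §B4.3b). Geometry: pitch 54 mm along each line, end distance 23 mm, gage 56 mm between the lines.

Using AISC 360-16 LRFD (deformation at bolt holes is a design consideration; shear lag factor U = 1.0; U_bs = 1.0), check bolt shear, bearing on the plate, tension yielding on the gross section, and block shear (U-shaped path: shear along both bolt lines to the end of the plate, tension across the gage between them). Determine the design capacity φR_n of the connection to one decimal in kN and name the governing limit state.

1131.6 kN (bolt shear governs)

Bolt shear: A_b = π(16)²/4 = 201.06 mm². φR_n = 0.75 × 469 × 201.06 × 8 × 2 = 1131.6 kN.
Bearing (25 mm plate, F_u = 450 MPa): end bolts L_c = 23 − 18/2 = 14, R_n = min(1.2×14×25×450, 2.4×16×25×450) = 189 kN/bolt; interior L_c = 54 − 18 = 36, R_n = 432 kN/bolt. φR_n = 0.75 × (2×189 + 6×432) = 2227.5 kN.
Tension yield (gross): A_g = 165×25 = 4125 mm². φR_n = 0.90 × 345 × 4125 = 1280.8 kN.
Block shear: shear path 2×[23+3×54] = 2×185 mm, A_gv = 9250, A_nv = 2×(185 − 3.5×20)×25 = 5750 mm²; tension across gage: (56 − 1×20)×25 = 900 mm². R_n = min(0.6×450×5750, 0.6×345×9250) + 1.0×450×900 = min(1552.5, 1914.8) + 405 = 1957.5 kN. φR_n = 0.75 × 1957.5 = 1468.1 kN.
Governing: min(1131.6, 2227.5, 1280.8, 1468.1) = 1131.6 kN → bolt shear.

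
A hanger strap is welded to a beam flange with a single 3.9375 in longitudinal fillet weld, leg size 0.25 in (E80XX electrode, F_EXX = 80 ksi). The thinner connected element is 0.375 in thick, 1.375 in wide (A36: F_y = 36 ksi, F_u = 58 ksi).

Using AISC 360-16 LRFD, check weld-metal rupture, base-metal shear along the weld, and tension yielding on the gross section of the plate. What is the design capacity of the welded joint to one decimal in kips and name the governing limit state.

Weld metal: throat = 0.707×0.25 = 0.17675 in, L = 3.9375 in. φR_n = 0.75 × 0.6 × 80 × 0.17675 × 3.9375 = 25.1 kips.
Base metal shear (0.375 in plate): yield φR_n = 1.0×0.6×36×0.375×3.9375 = 31.9 kips; rupture φR_n = 0.75×0.6×58×0.375×3.9375 = 38.5 kips; take 31.9 kips (yield).
Tension yield (gross): A_g = 1.375×0.375 = 0.51563 in². φR_n = 0.90 × 36 × 0.51563 = 16.7 kips.
Governing: min(25.1, 31.9, 16.7) = 16.7 kips → gross-section yield.

16.7 kips (gross-section yield governs)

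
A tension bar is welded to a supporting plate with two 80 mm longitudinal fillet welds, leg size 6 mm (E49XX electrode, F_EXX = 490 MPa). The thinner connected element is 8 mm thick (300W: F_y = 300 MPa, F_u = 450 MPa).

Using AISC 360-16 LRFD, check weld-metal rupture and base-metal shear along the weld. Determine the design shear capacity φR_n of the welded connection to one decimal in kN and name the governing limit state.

Weld metal: throat = 0.707×6 = 4.242 mm, L = 2×80 = 160 mm. φR_n = 0.75 × 0.6 × 490 × 4.242 × 160 = 149.7 kN.
Base metal shear (8 mm plate): yield φR_n = 1.0×0.6×300×8×160 = 230.4 kN; rupture φR_n = 0.75×0.6×450×8×160 = 259.2 kN; take 230.4 kN (yield).
Governing: min(149.7, 230.4) = 149.7 kN → weld metal.

149.7 kN (weld metal governs)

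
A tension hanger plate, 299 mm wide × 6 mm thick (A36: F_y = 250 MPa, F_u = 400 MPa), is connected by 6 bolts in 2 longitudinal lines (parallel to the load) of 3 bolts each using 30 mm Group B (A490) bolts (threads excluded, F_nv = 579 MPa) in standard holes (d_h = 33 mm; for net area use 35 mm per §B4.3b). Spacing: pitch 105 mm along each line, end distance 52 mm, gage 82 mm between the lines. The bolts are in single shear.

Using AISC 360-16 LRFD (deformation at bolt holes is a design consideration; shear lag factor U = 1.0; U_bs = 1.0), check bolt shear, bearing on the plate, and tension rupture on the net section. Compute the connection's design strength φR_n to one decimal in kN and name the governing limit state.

Bolt shear: A_b = π(30)²/4 = 706.86 mm². φR_n = 0.75 × 579 × 706.86 × 6 × 1 = 1841.7 kN.
Bearing (6 mm plate, F_u = 400 MPa): end bolts L_c = 52 − 33/2 = 35.5, R_n = min(1.2×35.5×6×400, 2.4×30×6×400) = 102.24 kN/bolt; interior L_c = 105 − 33 = 72, R_n = 172.8 kN/bolt. φR_n = 0.75 × (2×102.24 + 4×172.8) = 671.8 kN.
Tension rupture (net): A_n = (299 − 2×35)×6 = 1374 mm² (U = 1.0, A_e = A_n). φR_n = 0.75 × 400 × 1374 = 412.2 kN.
Governing: min(1841.7, 671.8, 412.2) = 412.2 kN → net-section rupture.

412.2 kN (net-section rupture governs)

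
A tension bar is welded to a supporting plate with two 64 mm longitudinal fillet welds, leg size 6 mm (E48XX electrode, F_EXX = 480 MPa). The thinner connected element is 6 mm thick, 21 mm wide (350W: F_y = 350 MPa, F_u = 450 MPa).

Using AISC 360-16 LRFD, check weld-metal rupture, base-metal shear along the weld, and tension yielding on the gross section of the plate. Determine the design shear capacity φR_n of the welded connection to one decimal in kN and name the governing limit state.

Weld metal: throat = 0.707×6 = 4.242 mm, L = 2×64 = 128 mm. φR_n = 0.75 × 0.6 × 480 × 4.242 × 128 = 117.3 kN.
Base metal shear (6 mm plate): yield φR_n = 1.0×0.6×350×6×128 = 161.3 kN; rupture φR_n = 0.75×0.6×450×6×128 = 155.5 kN; take 155.5 kN (rupture).
Tension yield (gross): A_g = 21×6 = 126 mm². φR_n = 0.90 × 350 × 126 = 39.7 kN.
Governing: min(117.3, 155.5, 39.7) = 39.7 kN → gross-section yield.

39.7 kN (gross-section yield governs)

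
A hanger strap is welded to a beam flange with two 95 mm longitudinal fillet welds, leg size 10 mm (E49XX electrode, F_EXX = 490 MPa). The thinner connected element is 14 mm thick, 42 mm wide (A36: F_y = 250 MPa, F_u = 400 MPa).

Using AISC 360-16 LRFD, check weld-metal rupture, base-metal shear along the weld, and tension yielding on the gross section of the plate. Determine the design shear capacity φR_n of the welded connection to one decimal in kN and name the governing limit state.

Weld metal: throat = 0.707×10 = 7.07 mm, L = 2×95 = 190 mm. φR_n = 0.75 × 0.6 × 490 × 7.07 × 190 = 296.2 kN.
Base metal shear (14 mm plate): yield φR_n = 1.0×0.6×250×14×190 = 399.0 kN; rupture φR_n = 0.75×0.6×400×14×190 = 478.8 kN; take 399.0 kN (yield).
Tension yield (gross): A_g = 42×14 = 588 mm². φR_n = 0.90 × 250 × 588 = 132.3 kN.
Governing: min(296.2, 399.0, 132.3) = 132.3 kN → gross-section yield.

132.3 kN (gross-section yield governs)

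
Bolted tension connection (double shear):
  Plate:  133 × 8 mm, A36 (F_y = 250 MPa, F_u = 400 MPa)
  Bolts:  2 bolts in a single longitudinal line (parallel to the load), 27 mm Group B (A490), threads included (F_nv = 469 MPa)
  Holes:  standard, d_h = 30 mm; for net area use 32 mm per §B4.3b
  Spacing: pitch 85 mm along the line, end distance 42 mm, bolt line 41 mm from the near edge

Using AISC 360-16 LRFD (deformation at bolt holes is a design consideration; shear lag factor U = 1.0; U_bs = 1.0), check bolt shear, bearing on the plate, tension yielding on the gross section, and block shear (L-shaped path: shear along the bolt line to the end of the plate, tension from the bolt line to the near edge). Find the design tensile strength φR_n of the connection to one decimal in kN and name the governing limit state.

173.8 kN (block shear governs)

Bolt shear: A_b = π(27)²/4 = 572.56 mm². φR_n = 0.75 × 469 × 572.56 × 2 × 2 = 805.6 kN.
Bearing (8 mm plate, F_u = 400 MPa): end bolts L_c = 42 − 30/2 = 27, R_n = min(1.2×27×8×400, 2.4×27×8×400) = 103.68 kN/bolt; interior L_c = 85 − 30 = 55, R_n = 207.36 kN/bolt. φR_n = 0.75 × (1×103.68 + 1×207.36) = 233.3 kN.
Tension yield (gross): A_g = 133×8 = 1064 mm². φR_n = 0.90 × 250 × 1064 = 239.4 kN.
Block shear: shear path 1×[42+1×85] = 1×127 mm, A_gv = 1016, A_nv = 1×(127 − 1.5×32)×8 = 632 mm²; tension to near edge: (41 − 0.5×32)×8 = 200 mm². R_n = min(0.6×400×632, 0.6×250×1016) + 1.0×400×200 = min(151.68, 152.4) + 80 = 231.68 kN. φR_n = 0.75 × 231.68 = 173.8 kN.
Governing: min(805.6, 233.3, 239.4, 173.8) = 173.8 kN → block shear.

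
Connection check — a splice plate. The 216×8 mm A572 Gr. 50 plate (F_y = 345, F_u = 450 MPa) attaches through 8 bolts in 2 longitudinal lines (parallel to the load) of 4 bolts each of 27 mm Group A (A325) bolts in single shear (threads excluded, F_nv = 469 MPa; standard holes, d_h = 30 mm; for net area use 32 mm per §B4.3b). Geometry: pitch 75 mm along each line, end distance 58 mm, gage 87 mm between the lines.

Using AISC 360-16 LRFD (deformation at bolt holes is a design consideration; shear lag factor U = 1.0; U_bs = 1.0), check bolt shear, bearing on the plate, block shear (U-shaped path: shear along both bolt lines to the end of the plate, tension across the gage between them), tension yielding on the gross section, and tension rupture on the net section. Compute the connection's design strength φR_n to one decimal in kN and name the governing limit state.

Bolt shear: A_b = π(27)²/4 = 572.56 mm². φR_n = 0.75 × 469 × 572.56 × 8 × 1 = 1611.2 kN.
Bearing (8 mm plate, F_u = 450 MPa): end bolts L_c = 58 − 30/2 = 43, R_n = min(1.2×43×8×450, 2.4×27×8×450) = 185.76 kN/bolt; interior L_c = 75 − 30 = 45, R_n = 194.4 kN/bolt. φR_n = 0.75 × (2×185.76 + 6×194.4) = 1153.4 kN.
Block shear: shear path 2×[58+3×75] = 2×283 mm, A_gv = 4528, A_nv = 2×(283 − 3.5×32)×8 = 2736 mm²; tension across gage: (87 − 1×32)×8 = 440 mm². R_n = min(0.6×450×2736, 0.6×345×4528) + 1.0×450×440 = min(738.72, 937.3) + 198 = 936.72 kN. φR_n = 0.75 × 936.72 = 702.5 kN.
Tension yield (gross): A_g = 216×8 = 1728 mm². φR_n = 0.90 × 345 × 1728 = 536.5 kN.
Tension rupture (net): A_n = (216 − 2×32)×8 = 1216 mm² (U = 1.0, A_e = A_n). φR_n = 0.75 × 450 × 1216 = 410.4 kN.
Governing: min(1611.2, 1153.4, 702.5, 536.5, 410.4) = 410.4 kN → net-section rupture.

410.4 kN (net-section rupture governs)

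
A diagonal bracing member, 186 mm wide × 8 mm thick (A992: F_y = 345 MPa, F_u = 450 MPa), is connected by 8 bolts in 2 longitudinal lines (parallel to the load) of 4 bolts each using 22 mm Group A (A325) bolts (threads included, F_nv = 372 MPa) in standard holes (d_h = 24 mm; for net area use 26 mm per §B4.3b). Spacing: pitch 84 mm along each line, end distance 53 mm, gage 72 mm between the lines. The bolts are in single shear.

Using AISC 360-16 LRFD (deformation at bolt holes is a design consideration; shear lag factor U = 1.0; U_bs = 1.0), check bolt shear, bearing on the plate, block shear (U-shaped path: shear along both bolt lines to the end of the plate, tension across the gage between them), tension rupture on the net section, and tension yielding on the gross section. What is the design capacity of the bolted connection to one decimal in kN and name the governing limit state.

361.8 kN (net-section rupture governs)

Bolt shear: A_b = π(22)²/4 = 380.13 mm². φR_n = 0.75 × 372 × 380.13 × 8 × 1 = 848.5 kN.
Bearing (8 mm plate, F_u = 450 MPa): end bolts L_c = 53 − 24/2 = 41, R_n = min(1.2×41×8×450, 2.4×22×8×450) = 177.12 kN/bolt; interior L_c = 84 − 24 = 60, R_n = 190.08 kN/bolt. φR_n = 0.75 × (2×177.12 + 6×190.08) = 1121.0 kN.
Block shear: shear path 2×[53+3×84] = 2×305 mm, A_gv = 4880, A_nv = 2×(305 − 3.5×26)×8 = 3424 mm²; tension across gage: (72 − 1×26)×8 = 368 mm². R_n = min(0.6×450×3424, 0.6×345×4880) + 1.0×450×368 = min(924.48, 1010.2) + 165.6 = 1090.1 kN. φR_n = 0.75 × 1090.1 = 817.6 kN.
Tension rupture (net): A_n = (186 − 2×26)×8 = 1072 mm² (U = 1.0, A_e = A_n). φR_n = 0.75 × 450 × 1072 = 361.8 kN.
Tension yield (gross): A_g = 186×8 = 1488 mm². φR_n = 0.90 × 345 × 1488 = 462.0 kN.
Governing: min(848.5, 1121.0, 817.6, 361.8, 462.0) = 361.8 kN → net-section rupture.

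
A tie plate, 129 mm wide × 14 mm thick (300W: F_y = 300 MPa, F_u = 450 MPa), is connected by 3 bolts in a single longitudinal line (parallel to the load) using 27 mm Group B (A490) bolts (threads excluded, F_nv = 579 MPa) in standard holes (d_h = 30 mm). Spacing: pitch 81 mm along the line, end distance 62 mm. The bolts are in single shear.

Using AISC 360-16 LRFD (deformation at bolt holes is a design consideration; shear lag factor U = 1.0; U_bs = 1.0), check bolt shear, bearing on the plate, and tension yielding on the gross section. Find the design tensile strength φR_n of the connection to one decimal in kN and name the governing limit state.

487.6 kN (gross-section yield governs)

Bolt shear: A_b = π(27)²/4 = 572.56 mm². φR_n = 0.75 × 579 × 572.56 × 3 × 1 = 745.9 kN.
Bearing (14 mm plate, F_u = 450 MPa): end bolts L_c = 62 − 30/2 = 47, R_n = min(1.2×47×14×450, 2.4×27×14×450) = 355.32 kN/bolt; interior L_c = 81 − 30 = 51, R_n = 385.56 kN/bolt. φR_n = 0.75 × (1×355.32 + 2×385.56) = 844.8 kN.
Tension yield (gross): A_g = 129×14 = 1806 mm². φR_n = 0.90 × 300 × 1806 = 487.6 kN.
Governing: min(745.9, 844.8, 487.6) = 487.6 kN → gross-section yield.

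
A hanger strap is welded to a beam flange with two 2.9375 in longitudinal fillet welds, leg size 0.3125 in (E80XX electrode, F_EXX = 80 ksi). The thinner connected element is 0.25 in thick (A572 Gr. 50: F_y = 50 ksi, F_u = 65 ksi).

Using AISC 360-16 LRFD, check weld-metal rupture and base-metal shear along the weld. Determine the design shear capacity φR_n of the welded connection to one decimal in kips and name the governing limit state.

43.0 kips (base-metal shear governs)

Weld metal: throat = 0.707×0.3125 = 0.22094 in, L = 2×2.9375 = 5.875 in. φR_n = 0.75 × 0.6 × 80 × 0.22094 × 5.875 = 46.7 kips.
Base metal shear (0.25 in plate): yield φR_n = 1.0×0.6×50×0.25×5.875 = 44.1 kips; rupture φR_n = 0.75×0.6×65×0.25×5.875 = 43.0 kips; take 43.0 kips (rupture).
Governing: min(46.7, 43.0) = 43.0 kips → base-metal shear.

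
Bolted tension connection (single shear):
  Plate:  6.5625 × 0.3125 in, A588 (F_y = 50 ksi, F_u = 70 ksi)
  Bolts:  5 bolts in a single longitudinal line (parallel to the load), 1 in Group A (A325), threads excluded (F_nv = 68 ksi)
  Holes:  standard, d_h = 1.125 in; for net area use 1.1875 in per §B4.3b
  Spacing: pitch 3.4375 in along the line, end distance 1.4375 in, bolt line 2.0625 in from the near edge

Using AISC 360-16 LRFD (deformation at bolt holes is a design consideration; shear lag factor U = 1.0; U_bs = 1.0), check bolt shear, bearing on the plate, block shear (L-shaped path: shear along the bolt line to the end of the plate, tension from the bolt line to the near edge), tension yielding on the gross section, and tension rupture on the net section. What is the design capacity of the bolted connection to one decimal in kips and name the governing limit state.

Bolt shear: A_b = π(1)²/4 = 0.7854 in². φR_n = 0.75 × 68 × 0.7854 × 5 × 1 = 200.3 kips.
Bearing (0.3125 in plate, F_u = 70 ksi): end bolts L_c = 1.4375 − 1.125/2 = 0.875, R_n = min(1.2×0.875×0.3125×70, 2.4×1×0.3125×70) = 22.969 kips/bolt; interior L_c = 3.4375 − 1.125 = 2.3125, R_n = 52.5 kips/bolt. φR_n = 0.75 × (1×22.969 + 4×52.5) = 174.7 kips.
Block shear: shear path 1×[1.4375+4×3.4375] = 1×15.1875 in, A_gv = 4.7461, A_nv = 1×(15.1875 − 4.5×1.1875)×0.3125 = 3.0762 in²; tension to near edge: (2.0625 − 0.5×1.1875)×0.3125 = 0.45898 in². R_n = min(0.6×70×3.0762, 0.6×50×4.7461) + 1.0×70×0.45898 = min(129.2, 142.38) + 32.129 = 161.33 kips. φR_n = 0.75 × 161.33 = 121.0 kips.
Tension yield (gross): A_g = 6.5625×0.3125 = 2.0508 in². φR_n = 0.90 × 50 × 2.0508 = 92.3 kips.
Tension rupture (net): A_n = (6.5625 − 1×1.1875)×0.3125 = 1.6797 in² (U = 1.0, A_e = A_n). φR_n = 0.75 × 70 × 1.6797 = 88.2 kips.
Governing: min(200.3, 174.7, 121.0, 92.3, 88.2) = 88.2 kips → net-section rupture.

88.2 kips (net-section rupture governs)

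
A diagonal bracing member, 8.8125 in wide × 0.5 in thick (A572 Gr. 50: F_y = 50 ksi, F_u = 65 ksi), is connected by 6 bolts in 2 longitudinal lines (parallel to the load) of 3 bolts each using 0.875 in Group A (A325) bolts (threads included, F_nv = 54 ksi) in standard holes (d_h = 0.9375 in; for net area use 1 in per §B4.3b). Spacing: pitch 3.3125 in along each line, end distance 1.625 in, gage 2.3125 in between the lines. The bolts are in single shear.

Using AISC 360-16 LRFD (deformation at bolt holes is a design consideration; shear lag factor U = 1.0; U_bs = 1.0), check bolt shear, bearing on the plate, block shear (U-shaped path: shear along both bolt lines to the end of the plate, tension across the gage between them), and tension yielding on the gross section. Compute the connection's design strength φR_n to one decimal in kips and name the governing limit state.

Bolt shear: A_b = π(0.875)²/4 = 0.60132 in². φR_n = 0.75 × 54 × 0.60132 × 6 × 1 = 146.1 kips.
Bearing (0.5 in plate, F_u = 65 ksi): end bolts L_c = 1.625 − 0.9375/2 = 1.15625, R_n = min(1.2×1.15625×0.5×65, 2.4×0.875×0.5×65) = 45.094 kips/bolt; interior L_c = 3.3125 − 0.9375 = 2.375, R_n = 68.25 kips/bolt. φR_n = 0.75 × (2×45.094 + 4×68.25) = 272.4 kips.
Block shear: shear path 2×[1.625+2×3.3125] = 2×8.25 in, A_gv = 8.25, A_nv = 2×(8.25 − 2.5×1)×0.5 = 5.75 in²; tension across gage: (2.3125 − 1×1)×0.5 = 0.65625 in². R_n = min(0.6×65×5.75, 0.6×50×8.25) + 1.0×65×0.65625 = min(224.25, 247.5) + 42.656 = 266.91 kips. φR_n = 0.75 × 266.91 = 200.2 kips.
Tension yield (gross): A_g = 8.8125×0.5 = 4.4063 in². φR_n = 0.90 × 50 × 4.4063 = 198.3 kips.
Governing: min(146.1, 272.4, 200.2, 198.3) = 146.1 kips → bolt shear.

146.1 kips (bolt shear governs)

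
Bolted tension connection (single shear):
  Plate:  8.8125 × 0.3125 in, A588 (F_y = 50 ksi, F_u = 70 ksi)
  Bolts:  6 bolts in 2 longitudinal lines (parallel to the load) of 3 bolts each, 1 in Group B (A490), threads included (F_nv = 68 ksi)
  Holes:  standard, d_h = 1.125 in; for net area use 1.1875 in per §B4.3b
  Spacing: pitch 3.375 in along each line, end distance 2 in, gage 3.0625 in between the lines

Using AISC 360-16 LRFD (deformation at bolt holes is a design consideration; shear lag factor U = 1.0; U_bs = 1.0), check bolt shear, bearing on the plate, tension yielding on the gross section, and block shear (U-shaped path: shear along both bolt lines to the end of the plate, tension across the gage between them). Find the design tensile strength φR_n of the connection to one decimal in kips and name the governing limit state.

123.9 kips (gross-section yield governs)

Bolt shear: A_b = π(1)²/4 = 0.7854 in². φR_n = 0.75 × 68 × 0.7854 × 6 × 1 = 240.3 kips.
Bearing (0.3125 in plate, F_u = 70 ksi): end bolts L_c = 2 − 1.125/2 = 1.4375, R_n = min(1.2×1.4375×0.3125×70, 2.4×1×0.3125×70) = 37.734 kips/bolt; interior L_c = 3.375 − 1.125 = 2.25, R_n = 52.5 kips/bolt. φR_n = 0.75 × (2×37.734 + 4×52.5) = 214.1 kips.
Tension yield (gross): A_g = 8.8125×0.3125 = 2.7539 in². φR_n = 0.90 × 50 × 2.7539 = 123.9 kips.
Block shear: shear path 2×[2+2×3.375] = 2×8.75 in, A_gv = 5.4688, A_nv = 2×(8.75 − 2.5×1.1875)×0.3125 = 3.6133 in²; tension across gage: (3.0625 − 1×1.1875)×0.3125 = 0.58594 in². R_n = min(0.6×70×3.6133, 0.6×50×5.4688) + 1.0×70×0.58594 = min(151.76, 164.06) + 41.016 = 192.78 kips. φR_n = 0.75 × 192.78 = 144.6 kips.
Governing: min(240.3, 214.1, 123.9, 144.6) = 123.9 kips → gross-section yield.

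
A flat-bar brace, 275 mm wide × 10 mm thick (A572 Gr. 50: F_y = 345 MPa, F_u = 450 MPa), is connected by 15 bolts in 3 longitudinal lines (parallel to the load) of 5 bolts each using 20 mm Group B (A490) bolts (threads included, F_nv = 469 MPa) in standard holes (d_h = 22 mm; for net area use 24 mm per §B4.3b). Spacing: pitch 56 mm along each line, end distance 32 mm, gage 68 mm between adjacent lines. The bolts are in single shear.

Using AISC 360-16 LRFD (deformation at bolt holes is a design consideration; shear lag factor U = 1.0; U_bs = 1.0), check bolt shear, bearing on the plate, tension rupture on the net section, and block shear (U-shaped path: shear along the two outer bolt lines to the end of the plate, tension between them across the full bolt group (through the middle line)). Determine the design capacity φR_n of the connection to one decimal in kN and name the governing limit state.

Bolt shear: A_b = π(20)²/4 = 314.16 mm². φR_n = 0.75 × 469 × 314.16 × 15 × 1 = 1657.6 kN.
Bearing (10 mm plate, F_u = 450 MPa): end bolts L_c = 32 − 22/2 = 21, R_n = min(1.2×21×10×450, 2.4×20×10×450) = 113.4 kN/bolt; interior L_c = 56 − 22 = 34, R_n = 183.6 kN/bolt. φR_n = 0.75 × (3×113.4 + 12×183.6) = 1907.6 kN.
Tension rupture (net): A_n = (275 − 3×24)×10 = 2030 mm² (U = 1.0, A_e = A_n). φR_n = 0.75 × 450 × 2030 = 685.1 kN.
Block shear: shear path 2×[32+4×56] = 2×256 mm, A_gv = 5120, A_nv = 2×(256 − 4.5×24)×10 = 2960 mm²; tension across gage: (136 − 2×24)×10 = 880 mm². R_n = min(0.6×450×2960, 0.6×345×5120) + 1.0×450×880 = min(799.2, 1059.8) + 396 = 1195.2 kN. φR_n = 0.75 × 1195.2 = 896.4 kN.
Governing: min(1657.6, 1907.6, 685.1, 896.4) = 685.1 kN → net-section rupture.

685.1 kN (net-section rupture governs)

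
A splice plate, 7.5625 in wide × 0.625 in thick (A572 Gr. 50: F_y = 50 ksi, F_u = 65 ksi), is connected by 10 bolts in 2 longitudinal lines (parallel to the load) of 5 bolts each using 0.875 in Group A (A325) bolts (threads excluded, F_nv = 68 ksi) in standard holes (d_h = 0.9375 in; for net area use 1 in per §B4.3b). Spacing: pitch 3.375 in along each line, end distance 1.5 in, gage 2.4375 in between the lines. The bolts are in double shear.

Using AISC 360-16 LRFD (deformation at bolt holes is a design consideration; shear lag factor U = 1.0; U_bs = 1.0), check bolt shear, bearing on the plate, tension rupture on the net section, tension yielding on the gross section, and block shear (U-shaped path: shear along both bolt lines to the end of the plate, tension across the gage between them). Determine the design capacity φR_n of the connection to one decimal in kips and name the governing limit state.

Bolt shear: A_b = π(0.875)²/4 = 0.60132 in². φR_n = 0.75 × 68 × 0.60132 × 10 × 2 = 613.3 kips.
Bearing (0.625 in plate, F_u = 65 ksi): end bolts L_c = 1.5 − 0.9375/2 = 1.03125, R_n = min(1.2×1.03125×0.625×65, 2.4×0.875×0.625×65) = 50.273 kips/bolt; interior L_c = 3.375 − 0.9375 = 2.4375, R_n = 85.313 kips/bolt. φR_n = 0.75 × (2×50.273 + 8×85.313) = 587.3 kips.
Tension rupture (net): A_n = (7.5625 − 2×1)×0.625 = 3.4766 in² (U = 1.0, A_e = A_n). φR_n = 0.75 × 65 × 3.4766 = 169.5 kips.
Tension yield (gross): A_g = 7.5625×0.625 = 4.7266 in². φR_n = 0.90 × 50 × 4.7266 = 212.7 kips.
Block shear: shear path 2×[1.5+4×3.375] = 2×15 in, A_gv = 18.75, A_nv = 2×(15 − 4.5×1)×0.625 = 13.125 in²; tension across gage: (2.4375 − 1×1)×0.625 = 0.89844 in². R_n = min(0.6×65×13.125, 0.6×50×18.75) + 1.0×65×0.89844 = min(511.88, 562.5) + 58.399 = 570.28 kips. φR_n = 0.75 × 570.28 = 427.7 kips.
Governing: min(613.3, 587.3, 169.5, 212.7, 427.7) = 169.5 kips → net-section rupture.

169.5 kips (net-section rupture governs)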